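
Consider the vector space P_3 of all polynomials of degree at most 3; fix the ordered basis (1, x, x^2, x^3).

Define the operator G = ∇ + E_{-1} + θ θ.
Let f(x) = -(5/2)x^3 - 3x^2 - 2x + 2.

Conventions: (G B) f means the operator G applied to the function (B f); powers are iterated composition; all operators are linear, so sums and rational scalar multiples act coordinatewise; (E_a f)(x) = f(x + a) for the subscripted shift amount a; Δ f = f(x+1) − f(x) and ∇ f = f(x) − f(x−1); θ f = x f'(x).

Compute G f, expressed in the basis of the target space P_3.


∇ f = -(15/2)x^2 + (3/2)x - 3/2
E_{-1} f = -(5/2)x^3 + (9/2)x^2 - (7/2)x + 7/2
θ f = -(15/2)x^3 - 6x^2 - 2x
θ θ f = -(45/2)x^3 - 12x^2 - 2x
(∇ + E_{-1} + θ θ) f = -25x^3 - 15x^2 - 4x + 2

the image equals g(x) = -25x^3 - 15x^2 - 4x + 2


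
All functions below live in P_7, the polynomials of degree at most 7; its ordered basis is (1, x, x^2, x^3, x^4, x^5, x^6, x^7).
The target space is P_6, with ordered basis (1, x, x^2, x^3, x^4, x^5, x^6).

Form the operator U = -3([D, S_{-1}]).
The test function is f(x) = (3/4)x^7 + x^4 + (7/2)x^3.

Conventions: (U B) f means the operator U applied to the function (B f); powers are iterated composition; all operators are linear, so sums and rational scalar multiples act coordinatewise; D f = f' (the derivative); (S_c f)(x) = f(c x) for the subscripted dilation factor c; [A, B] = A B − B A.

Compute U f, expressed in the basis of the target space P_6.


S_{-1} f = -(3/4)x^7 + x^4 - (7/2)x^3
D S_{-1} f = -(21/4)x^6 + 4x^3 - (21/2)x^2
D f = (21/4)x^6 + 4x^3 + (21/2)x^2
S_{-1} D f = (21/4)x^6 - 4x^3 + (21/2)x^2
[D, S_{-1}] f = -(21/2)x^6 + 8x^3 - 21x^2
(-3([D, S_{-1}])) f = (63/2)x^6 - 24x^3 + 63x^2

g(x) = (63/2)x^6 - 24x^3 + 63x^2


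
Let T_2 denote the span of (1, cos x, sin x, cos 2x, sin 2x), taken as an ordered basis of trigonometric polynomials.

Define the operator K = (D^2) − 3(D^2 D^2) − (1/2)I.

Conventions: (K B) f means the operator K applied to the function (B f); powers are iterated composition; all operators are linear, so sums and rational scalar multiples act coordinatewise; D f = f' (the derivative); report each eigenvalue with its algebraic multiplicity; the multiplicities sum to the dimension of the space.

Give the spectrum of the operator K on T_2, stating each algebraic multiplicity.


λ = -105/2 (multiplicity 2), λ = -9/2 (multiplicity 2), λ = -1/2 (multiplicity 1)

image of 1: -1/2
image of cos x: -(9/2)cos x
image of sin x: -(9/2)sin x
image of cos 2x: -(105/2)cos 2x
image of sin 2x: -(105/2)sin 2x
the matrix is diagonal; its diagonal is (-1/2, -9/2, -9/2, -105/2, -105/2)
for a triangular matrix the eigenvalues are the diagonal entries, with algebraic multiplicity their repetition count


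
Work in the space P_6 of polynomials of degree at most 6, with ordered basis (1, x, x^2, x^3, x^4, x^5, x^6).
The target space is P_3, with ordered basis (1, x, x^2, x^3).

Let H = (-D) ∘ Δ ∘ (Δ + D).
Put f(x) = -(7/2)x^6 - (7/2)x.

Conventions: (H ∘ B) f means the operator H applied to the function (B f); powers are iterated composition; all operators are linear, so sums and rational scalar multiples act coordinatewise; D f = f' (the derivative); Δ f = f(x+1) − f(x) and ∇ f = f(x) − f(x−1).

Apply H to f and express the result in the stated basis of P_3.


Δ f = -21x^5 - (105/2)x^4 - 70x^3 - (105/2)x^2 - 21x - 7
D f = -21x^5 - 7/2
(Δ + D) f = -42x^5 - (105/2)x^4 - 70x^3 - (105/2)x^2 - 21x - 21/2
Δ (Δ + D) f = -210x^4 - 630x^3 - 945x^2 - 735x - 238
D Δ (Δ + D) f = -840x^3 - 1890x^2 - 1890x - 735
(-D) Δ (Δ + D) f = 840x^3 + 1890x^2 + 1890x + 735

the result is g(x) = 840x^3 + 1890x^2 + 1890x + 735


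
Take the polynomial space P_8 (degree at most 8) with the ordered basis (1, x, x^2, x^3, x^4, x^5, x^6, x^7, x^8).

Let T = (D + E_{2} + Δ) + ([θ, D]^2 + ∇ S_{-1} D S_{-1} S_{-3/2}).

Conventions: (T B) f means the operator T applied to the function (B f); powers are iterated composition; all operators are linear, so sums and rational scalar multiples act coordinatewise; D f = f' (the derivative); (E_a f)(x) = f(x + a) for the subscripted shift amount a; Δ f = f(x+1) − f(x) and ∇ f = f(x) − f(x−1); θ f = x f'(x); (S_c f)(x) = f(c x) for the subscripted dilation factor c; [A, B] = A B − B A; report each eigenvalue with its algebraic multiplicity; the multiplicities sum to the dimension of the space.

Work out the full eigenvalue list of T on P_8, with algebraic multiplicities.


image of 1: 1
image of x: x + 4
image of x^2: x^2 + 8x + 5/2
image of x^3: x^3 + 12x^2 + (165/4)x - 9/8
image of x^4: x^4 + 16x^3 - (75/4)x^2 + (387/4)x - 13/4
image of x^5: x^5 + 20x^4 + (1775/8)x^3 - (2205/16)x^2 + (1895/8)x - 159/32
image of x^6: x^6 + 24x^5 - (7575/32)x^4 + (13815/16)x^3 - (6855/16)x^2 + (17271/32)x - 107/32
image of x^7: x^7 + 28x^6 + (55335/64)x^5 - (189315/128)x^4 + (95585/32)x^3 - (140931/128)x^2 + (75047/64)x + 1203/128
image of x^8: x^8 + 32x^7 - (39655/32)x^6 + (153909/32)x^5 - (191555/32)x^4 + (288771/32)x^3 - (79541/32)x^2 + (78951/32)x + 1663/32
the matrix is upper triangular; its diagonal is (1, 1, 1, 1, 1, 1, 1, 1, 1)
for a triangular matrix the eigenvalues are the diagonal entries, with algebraic multiplicity their repetition count

λ = 1 (multiplicity 9)


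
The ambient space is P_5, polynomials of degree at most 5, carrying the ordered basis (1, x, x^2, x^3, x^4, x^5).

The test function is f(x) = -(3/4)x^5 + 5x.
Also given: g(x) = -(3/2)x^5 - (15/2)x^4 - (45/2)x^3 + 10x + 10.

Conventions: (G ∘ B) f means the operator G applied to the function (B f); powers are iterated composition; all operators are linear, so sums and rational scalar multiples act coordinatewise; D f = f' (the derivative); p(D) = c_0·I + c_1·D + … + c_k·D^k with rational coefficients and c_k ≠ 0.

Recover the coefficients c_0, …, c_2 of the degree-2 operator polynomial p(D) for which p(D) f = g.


D^0 f = -(3/4)x^5 + 5x
D^1 f = -(15/4)x^4 + 5
D^2 f = -15x^3
matching coefficients of g against c_0 f + c_1 Df + … from the top degree down determines the c_i
solution: c_0 = 2, c_1 = 2, c_2 = 3/2

c_0 = 2, c_1 = 2, c_2 = 3/2


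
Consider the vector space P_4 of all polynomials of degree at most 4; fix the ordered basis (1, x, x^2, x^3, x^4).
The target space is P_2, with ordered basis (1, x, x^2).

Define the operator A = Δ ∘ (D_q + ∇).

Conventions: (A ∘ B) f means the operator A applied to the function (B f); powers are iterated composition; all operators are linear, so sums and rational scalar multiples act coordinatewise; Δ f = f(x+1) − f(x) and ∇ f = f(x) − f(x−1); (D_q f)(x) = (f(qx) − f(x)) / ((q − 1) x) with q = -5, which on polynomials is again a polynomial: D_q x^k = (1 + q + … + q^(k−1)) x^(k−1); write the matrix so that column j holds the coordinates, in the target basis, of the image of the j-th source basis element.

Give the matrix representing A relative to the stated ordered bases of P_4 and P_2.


the matrix is [[0, 0, -2, 21, -102]; [0, 0, 0, 48, -312]; [0, 0, 0, 0, -300]] (rows listed top to bottom)

image of 1: 0
image of x: 0
image of x^2: -2
image of x^3: 48x + 21
image of x^4: -300x^2 - 312x - 102
each image's coordinates form column j of the matrix


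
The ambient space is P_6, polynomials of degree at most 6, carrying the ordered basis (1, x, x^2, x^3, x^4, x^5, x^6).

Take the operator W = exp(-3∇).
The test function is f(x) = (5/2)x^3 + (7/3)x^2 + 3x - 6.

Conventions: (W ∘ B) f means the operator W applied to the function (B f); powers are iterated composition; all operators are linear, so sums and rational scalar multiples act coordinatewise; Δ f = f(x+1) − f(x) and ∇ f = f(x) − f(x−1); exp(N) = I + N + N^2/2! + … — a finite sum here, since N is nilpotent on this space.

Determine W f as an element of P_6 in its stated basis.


order-1 term: -(45/2)x^2 + (17/2)x - 19/2
order-2 term: (135/2)x - 93/2
order-3 term: -135/2
the series for exp(-3∇) f terminates at order 3
exp(-3∇) f = (5/2)x^3 - (121/6)x^2 + 79x - 259/2

the image equals g(x) = (5/2)x^3 - (121/6)x^2 + 79x - 259/2


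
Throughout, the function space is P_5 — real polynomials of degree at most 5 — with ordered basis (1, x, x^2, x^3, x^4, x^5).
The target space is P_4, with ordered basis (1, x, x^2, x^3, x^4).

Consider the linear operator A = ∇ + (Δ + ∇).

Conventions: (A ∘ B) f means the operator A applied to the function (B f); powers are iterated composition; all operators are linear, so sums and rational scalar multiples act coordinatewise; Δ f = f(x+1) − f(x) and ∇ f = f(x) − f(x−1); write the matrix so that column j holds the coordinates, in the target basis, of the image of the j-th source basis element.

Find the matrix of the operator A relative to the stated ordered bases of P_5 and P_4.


the matrix is [[0, 3, -1, 3, -1, 3]; [0, 0, 6, -3, 12, -5]; [0, 0, 0, 9, -6, 30]; [0, 0, 0, 0, 12, -10]; [0, 0, 0, 0, 0, 15]] (rows listed top to bottom)

image of 1: 0
image of x: 3
image of x^2: 6x - 1
image of x^3: 9x^2 - 3x + 3
image of x^4: 12x^3 - 6x^2 + 12x - 1
image of x^5: 15x^4 - 10x^3 + 30x^2 - 5x + 3
each image's coordinates form column j of the matrix


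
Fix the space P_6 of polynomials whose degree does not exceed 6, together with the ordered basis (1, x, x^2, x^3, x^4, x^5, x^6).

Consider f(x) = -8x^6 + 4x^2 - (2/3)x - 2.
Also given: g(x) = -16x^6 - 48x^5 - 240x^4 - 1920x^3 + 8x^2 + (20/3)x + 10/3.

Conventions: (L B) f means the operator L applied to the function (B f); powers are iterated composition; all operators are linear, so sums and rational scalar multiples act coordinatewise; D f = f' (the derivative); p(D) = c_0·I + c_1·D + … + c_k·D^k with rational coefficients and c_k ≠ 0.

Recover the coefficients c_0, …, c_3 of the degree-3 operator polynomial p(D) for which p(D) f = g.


c_0 = 2, c_1 = 1, c_2 = 1, c_3 = 2

D^0 f = -8x^6 + 4x^2 - (2/3)x - 2
D^1 f = -48x^5 + 8x - 2/3
D^2 f = -240x^4 + 8
D^3 f = -960x^3
matching coefficients of g against c_0 f + c_1 Df + … from the top degree down determines the c_i
solution: c_0 = 2, c_1 = 1, c_2 = 1, c_3 = 2


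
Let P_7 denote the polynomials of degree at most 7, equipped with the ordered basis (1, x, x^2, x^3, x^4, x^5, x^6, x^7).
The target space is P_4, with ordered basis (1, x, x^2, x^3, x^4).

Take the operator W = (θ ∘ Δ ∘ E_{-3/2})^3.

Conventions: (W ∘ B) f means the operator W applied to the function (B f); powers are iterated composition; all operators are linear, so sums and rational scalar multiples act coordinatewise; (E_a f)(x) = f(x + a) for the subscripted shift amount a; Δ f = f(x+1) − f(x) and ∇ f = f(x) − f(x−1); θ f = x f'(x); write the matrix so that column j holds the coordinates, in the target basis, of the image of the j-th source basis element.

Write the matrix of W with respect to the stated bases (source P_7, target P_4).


the matrix is [[0, 0, 0, 0, 0, 0, 0, 0]; [0, 0, 0, 0, 144, -3120, 39240, -377160]; [0, 0, 0, 0, 0, 1440, -33840, 461160]; [0, 0, 0, 0, 0, 0, 7200, -186480]; [0, 0, 0, 0, 0, 0, 0, 25200]] (rows listed top to bottom)

image of 1: 0
image of x: 0
image of x^2: 0
image of x^3: 0
image of x^4: 144x
image of x^5: 1440x^2 - 3120x
image of x^6: 7200x^3 - 33840x^2 + 39240x
image of x^7: 25200x^4 - 186480x^3 + 461160x^2 - 377160x
each image's coordinates form column j of the matrix


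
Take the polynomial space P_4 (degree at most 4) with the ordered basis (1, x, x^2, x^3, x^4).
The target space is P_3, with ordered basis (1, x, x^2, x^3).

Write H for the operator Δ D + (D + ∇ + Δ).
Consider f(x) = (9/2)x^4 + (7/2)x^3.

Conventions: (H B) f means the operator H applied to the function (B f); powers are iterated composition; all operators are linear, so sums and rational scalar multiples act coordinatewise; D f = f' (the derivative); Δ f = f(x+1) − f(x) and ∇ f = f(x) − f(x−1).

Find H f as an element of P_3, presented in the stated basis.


the image equals g(x) = 54x^3 + (171/2)x^2 + 111x + 71/2

D f = 18x^3 + (21/2)x^2
Δ D f = 54x^2 + 75x + 57/2
D f = 18x^3 + (21/2)x^2
∇ f = 18x^3 - (33/2)x^2 + (15/2)x - 1
Δ f = 18x^3 + (75/2)x^2 + (57/2)x + 8
(D + ∇ + Δ) f = 54x^3 + (63/2)x^2 + 36x + 7
(Δ D + (D + ∇ + Δ)) f = 54x^3 + (171/2)x^2 + 111x + 71/2


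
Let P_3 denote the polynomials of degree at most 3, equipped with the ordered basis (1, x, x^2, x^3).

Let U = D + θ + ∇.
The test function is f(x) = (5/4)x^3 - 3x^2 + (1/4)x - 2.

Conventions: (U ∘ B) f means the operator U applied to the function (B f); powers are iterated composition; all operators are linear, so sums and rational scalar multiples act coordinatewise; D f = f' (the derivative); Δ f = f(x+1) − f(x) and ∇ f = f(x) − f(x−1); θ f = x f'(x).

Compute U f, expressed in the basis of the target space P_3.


g(x) = (15/4)x^3 + (3/2)x^2 - (31/2)x + 19/4

D f = (15/4)x^2 - 6x + 1/4
θ f = (15/4)x^3 - 6x^2 + (1/4)x
∇ f = (15/4)x^2 - (39/4)x + 9/2
(D + θ + ∇) f = (15/4)x^3 + (3/2)x^2 - (31/2)x + 19/4


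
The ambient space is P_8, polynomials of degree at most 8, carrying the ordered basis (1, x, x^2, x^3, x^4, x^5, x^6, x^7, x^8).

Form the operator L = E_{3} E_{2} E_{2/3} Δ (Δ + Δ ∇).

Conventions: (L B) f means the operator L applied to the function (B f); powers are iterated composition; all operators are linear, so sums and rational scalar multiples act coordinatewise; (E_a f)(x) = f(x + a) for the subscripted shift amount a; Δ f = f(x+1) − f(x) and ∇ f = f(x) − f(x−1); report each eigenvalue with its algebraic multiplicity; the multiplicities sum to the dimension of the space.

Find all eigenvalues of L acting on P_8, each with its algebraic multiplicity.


λ = 0 (multiplicity 9)

image of 1: 0
image of x: 0
image of x^2: 2
image of x^3: 6x + 46
image of x^4: 12x^2 + 184x + 2050/3
image of x^5: 20x^3 + 460x^2 + (10250/3)x + 223810/27
image of x^6: 30x^4 + 920x^3 + 10250x^2 + (447620/9)x + 2410834/27
image of x^7: 42x^5 + 1610x^4 + (71750/3)x^3 + (1566670/9)x^2 + (16875838/27)x + 72058966/81
image of x^8: 56x^6 + 2576x^5 + (143500/3)x^4 + (12533360/27)x^3 + (67503352/27)x^2 + (576471728/81)x + 6116579030/729
the matrix is upper triangular; its diagonal is (0, 0, 0, 0, 0, 0, 0, 0, 0)
for a triangular matrix the eigenvalues are the diagonal entries, with algebraic multiplicity their repetition count


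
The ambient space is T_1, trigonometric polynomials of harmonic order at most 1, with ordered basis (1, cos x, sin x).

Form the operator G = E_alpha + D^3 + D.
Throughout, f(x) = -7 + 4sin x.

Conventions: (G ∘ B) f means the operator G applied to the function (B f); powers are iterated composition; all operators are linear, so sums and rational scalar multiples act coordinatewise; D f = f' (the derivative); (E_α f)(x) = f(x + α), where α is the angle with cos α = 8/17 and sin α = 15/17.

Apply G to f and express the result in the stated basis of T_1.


the result is g(x) = -7 + (60/17)cos x + (32/17)sin x

E_alpha f = -7 + (60/17)cos x + (32/17)sin x
D f = 4cos x
D D f = -4sin x
D D D f = -4cos x
D f = 4cos x
(E_alpha + D^3 + D) f = -7 + (60/17)cos x + (32/17)sin x


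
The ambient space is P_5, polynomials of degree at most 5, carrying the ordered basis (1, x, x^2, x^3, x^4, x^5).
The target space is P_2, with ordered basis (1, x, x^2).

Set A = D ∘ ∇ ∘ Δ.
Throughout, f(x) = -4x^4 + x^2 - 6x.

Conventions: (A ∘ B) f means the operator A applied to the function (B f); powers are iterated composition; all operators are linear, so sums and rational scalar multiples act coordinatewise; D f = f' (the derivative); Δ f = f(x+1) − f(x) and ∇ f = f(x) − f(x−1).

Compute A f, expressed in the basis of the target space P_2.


g(x) = -96x

Δ f = -16x^3 - 24x^2 - 14x - 9
∇ Δ f = -48x^2 - 6
D ∇ Δ f = -96x


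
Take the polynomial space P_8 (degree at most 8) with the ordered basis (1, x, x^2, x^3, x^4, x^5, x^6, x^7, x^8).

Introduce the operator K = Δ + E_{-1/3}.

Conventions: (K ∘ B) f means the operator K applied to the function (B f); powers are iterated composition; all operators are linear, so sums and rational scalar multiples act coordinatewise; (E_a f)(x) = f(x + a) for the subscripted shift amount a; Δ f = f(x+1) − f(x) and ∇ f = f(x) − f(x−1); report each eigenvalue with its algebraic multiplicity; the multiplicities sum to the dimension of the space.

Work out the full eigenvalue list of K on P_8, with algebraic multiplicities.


image of 1: 1
image of x: x + 2/3
image of x^2: x^2 + (4/3)x + 10/9
image of x^3: x^3 + 2x^2 + (10/3)x + 26/27
image of x^4: x^4 + (8/3)x^3 + (20/3)x^2 + (104/27)x + 82/81
image of x^5: x^5 + (10/3)x^4 + (100/9)x^3 + (260/27)x^2 + (410/81)x + 242/243
image of x^6: x^6 + 4x^5 + (50/3)x^4 + (520/27)x^3 + (410/27)x^2 + (484/81)x + 730/729
image of x^7: x^7 + (14/3)x^6 + (70/3)x^5 + (910/27)x^4 + (2870/81)x^3 + (1694/81)x^2 + (5110/729)x + 2186/2187
image of x^8: x^8 + (16/3)x^7 + (280/9)x^6 + (1456/27)x^5 + (5740/81)x^4 + (13552/243)x^3 + (20440/729)x^2 + (17488/2187)x + 6562/6561
the matrix is upper triangular; its diagonal is (1, 1, 1, 1, 1, 1, 1, 1, 1)
for a triangular matrix the eigenvalues are the diagonal entries, with algebraic multiplicity their repetition count

λ = 1 (multiplicity 9)


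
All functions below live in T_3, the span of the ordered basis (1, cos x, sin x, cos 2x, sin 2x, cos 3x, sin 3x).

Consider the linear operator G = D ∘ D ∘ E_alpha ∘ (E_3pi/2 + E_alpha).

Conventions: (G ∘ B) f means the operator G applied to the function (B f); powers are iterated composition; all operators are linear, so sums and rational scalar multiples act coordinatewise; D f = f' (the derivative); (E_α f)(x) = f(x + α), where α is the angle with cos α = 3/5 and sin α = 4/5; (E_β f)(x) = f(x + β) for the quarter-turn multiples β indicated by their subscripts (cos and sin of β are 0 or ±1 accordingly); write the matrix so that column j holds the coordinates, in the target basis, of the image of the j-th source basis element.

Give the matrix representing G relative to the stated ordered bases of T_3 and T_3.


the matrix is [[0, 0, 0, 0, 0, 0, 0]; [0, -13/25, -9/25, 0, 0, 0, 0]; [0, 9/25, -13/25, 0, 0, 0, 0]; [0, 0, 0, 1408/625, 3744/625, 0, 0]; [0, 0, 0, -3744/625, 1408/625, 0, 0]; [0, 0, 0, 0, 0, -56277/15625, 224289/15625]; [0, 0, 0, 0, 0, -224289/15625, -56277/15625]] (rows listed top to bottom)

image of 1: 0
image of cos x: -(13/25)cos x + (9/25)sin x
image of sin x: -(9/25)cos x - (13/25)sin x
image of cos 2x: (1408/625)cos 2x - (3744/625)sin 2x
image of sin 2x: (3744/625)cos 2x + (1408/625)sin 2x
image of cos 3x: -(56277/15625)cos 3x - (224289/15625)sin 3x
image of sin 3x: (224289/15625)cos 3x - (56277/15625)sin 3x
each image's coordinates form column j of the matrix


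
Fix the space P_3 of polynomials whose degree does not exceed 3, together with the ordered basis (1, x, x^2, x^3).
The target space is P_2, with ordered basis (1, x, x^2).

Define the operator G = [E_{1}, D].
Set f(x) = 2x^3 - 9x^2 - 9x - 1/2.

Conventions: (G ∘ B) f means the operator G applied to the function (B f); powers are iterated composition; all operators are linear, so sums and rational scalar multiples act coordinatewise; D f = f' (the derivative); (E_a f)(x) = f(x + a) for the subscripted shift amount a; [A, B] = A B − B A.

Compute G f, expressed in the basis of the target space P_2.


D f = 6x^2 - 18x - 9
E_{1} D f = 6x^2 - 6x - 21
E_{1} f = 2x^3 - 3x^2 - 21x - 33/2
D E_{1} f = 6x^2 - 6x - 21
[E_{1}, D] f = 0

the result is g(x) = 0


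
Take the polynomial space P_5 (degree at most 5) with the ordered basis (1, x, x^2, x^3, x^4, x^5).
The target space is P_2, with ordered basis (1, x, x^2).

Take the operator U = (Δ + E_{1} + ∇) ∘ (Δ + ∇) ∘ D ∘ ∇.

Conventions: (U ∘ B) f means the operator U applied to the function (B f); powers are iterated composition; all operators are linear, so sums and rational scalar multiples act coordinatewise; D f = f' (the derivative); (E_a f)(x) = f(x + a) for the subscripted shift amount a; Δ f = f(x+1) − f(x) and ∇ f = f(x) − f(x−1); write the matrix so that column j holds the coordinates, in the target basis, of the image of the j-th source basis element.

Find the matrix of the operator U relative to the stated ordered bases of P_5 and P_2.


the matrix is [[0, 0, 0, 12, 120, -160]; [0, 0, 0, 0, 48, 600]; [0, 0, 0, 0, 0, 120]] (rows listed top to bottom)

image of 1: 0
image of x: 0
image of x^2: 0
image of x^3: 12
image of x^4: 48x + 120
image of x^5: 120x^2 + 600x - 160
each image's coordinates form column j of the matrix


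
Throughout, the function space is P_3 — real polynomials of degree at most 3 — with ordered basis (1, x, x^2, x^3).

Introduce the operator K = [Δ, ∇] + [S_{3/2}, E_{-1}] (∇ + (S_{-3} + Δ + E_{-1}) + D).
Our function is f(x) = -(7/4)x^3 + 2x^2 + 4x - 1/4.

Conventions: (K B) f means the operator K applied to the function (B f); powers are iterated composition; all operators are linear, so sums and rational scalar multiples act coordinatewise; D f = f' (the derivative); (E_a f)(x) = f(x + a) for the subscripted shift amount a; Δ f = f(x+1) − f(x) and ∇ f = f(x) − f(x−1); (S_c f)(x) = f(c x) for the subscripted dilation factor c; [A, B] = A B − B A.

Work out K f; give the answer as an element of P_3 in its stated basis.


∇ f = -(21/4)x^2 + (37/4)x + 1/4
Δ ∇ f = -(21/2)x + 4
Δ f = -(21/4)x^2 - (5/4)x + 17/4
∇ Δ f = -(21/2)x + 4
[Δ, ∇] f = 0
∇ f = -(21/4)x^2 + (37/4)x + 1/4
S_{-3} f = (189/4)x^3 + 18x^2 - 12x - 1/4
Δ f = -(21/4)x^2 - (5/4)x + 17/4
E_{-1} f = -(7/4)x^3 + (29/4)x^2 - (21/4)x - 1/2
(S_{-3} + Δ + E_{-1}) f = (91/2)x^3 + 20x^2 - (37/2)x + 7/2
D f = -(21/4)x^2 + 4x + 4
(∇ + (S_{-3} + Δ + E_{-1}) + D) f = (91/2)x^3 + (19/2)x^2 - (21/4)x + 31/4
E_{-1} (∇ + (S_{-3} + Δ + E_{-1}) + D) f = (91/2)x^3 - 127x^2 + (449/4)x - 23
S_{3/2} E_{-1} (∇ + (S_{-3} + Δ + E_{-1}) + D) f = (2457/16)x^3 - (1143/4)x^2 + (1347/8)x - 23
S_{3/2} (∇ + (S_{-3} + Δ + E_{-1}) + D) f = (2457/16)x^3 + (171/8)x^2 - (63/8)x + 31/4
E_{-1} S_{3/2} (∇ + (S_{-3} + Δ + E_{-1}) + D) f = (2457/16)x^3 - (7029/16)x^2 + (6561/16)x - 1865/16
[S_{3/2}, E_{-1}] (∇ + (S_{-3} + Δ + E_{-1}) + D) f = (2457/16)x^2 - (3867/16)x + 1497/16
([Δ, ∇] + [S_{3/2}, E_{-1}] (∇ + (S_{-3} + Δ + E_{-1}) + D)) f = (2457/16)x^2 - (3867/16)x + 1497/16

g(x) = (2457/16)x^2 - (3867/16)x + 1497/16


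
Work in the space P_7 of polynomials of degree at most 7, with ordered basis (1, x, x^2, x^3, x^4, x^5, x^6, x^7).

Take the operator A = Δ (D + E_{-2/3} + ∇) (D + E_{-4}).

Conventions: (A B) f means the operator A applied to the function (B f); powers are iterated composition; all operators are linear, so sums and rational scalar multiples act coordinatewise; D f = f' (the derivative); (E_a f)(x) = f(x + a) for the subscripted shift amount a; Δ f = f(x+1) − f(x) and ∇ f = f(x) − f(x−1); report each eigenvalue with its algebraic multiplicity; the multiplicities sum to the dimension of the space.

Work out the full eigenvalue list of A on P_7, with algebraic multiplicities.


λ = 0 (multiplicity 8)

image of 1: 0
image of x: 1
image of x^2: 2x - 7/3
image of x^3: 3x^2 - 7x + 55/3
image of x^4: 4x^3 - 14x^2 + (220/3)x + 1669/27
image of x^5: 5x^4 - (70/3)x^3 + (550/3)x^2 + (8345/27)x - 49849/81
image of x^6: 6x^5 - 35x^4 + (1100/3)x^3 + (8345/9)x^2 - (99698/27)x + 403409/81
image of x^7: 7x^6 - 49x^5 + (1925/3)x^4 + (58415/27)x^3 - (348943/27)x^2 + (2823863/81)x - 23158883/729
the matrix is upper triangular; its diagonal is (0, 0, 0, 0, 0, 0, 0, 0)
for a triangular matrix the eigenvalues are the diagonal entries, with algebraic multiplicity their repetition count


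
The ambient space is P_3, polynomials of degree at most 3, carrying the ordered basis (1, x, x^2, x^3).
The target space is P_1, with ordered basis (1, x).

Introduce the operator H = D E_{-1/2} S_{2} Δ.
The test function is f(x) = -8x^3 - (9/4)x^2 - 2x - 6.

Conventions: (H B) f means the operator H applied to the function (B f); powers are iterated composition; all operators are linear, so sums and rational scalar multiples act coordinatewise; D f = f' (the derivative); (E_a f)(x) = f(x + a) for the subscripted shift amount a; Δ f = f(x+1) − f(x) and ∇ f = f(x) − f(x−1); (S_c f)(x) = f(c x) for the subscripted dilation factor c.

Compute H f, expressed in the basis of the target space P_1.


Δ f = -24x^2 - (57/2)x - 49/4
S_{2} Δ f = -96x^2 - 57x - 49/4
E_{-1/2} S_{2} Δ f = -96x^2 + 39x - 31/4
D (E_{-1/2} S_{2}) Δ f = -192x + 39

the result is g(x) = -192x + 39


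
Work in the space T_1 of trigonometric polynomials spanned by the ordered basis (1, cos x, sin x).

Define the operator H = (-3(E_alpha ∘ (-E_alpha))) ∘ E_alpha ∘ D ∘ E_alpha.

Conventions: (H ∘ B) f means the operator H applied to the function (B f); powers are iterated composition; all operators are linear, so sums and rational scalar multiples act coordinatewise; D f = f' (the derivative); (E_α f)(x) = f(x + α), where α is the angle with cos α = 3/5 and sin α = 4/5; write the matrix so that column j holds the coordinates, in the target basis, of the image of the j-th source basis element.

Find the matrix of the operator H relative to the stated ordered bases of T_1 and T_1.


the matrix is [[0, 0, 0]; [0, 1008/625, -1581/625]; [0, 1581/625, 1008/625]] (rows listed top to bottom)

image of 1: 0
image of cos x: (1008/625)cos x + (1581/625)sin x
image of sin x: -(1581/625)cos x + (1008/625)sin x
each image's coordinates form column j of the matrix


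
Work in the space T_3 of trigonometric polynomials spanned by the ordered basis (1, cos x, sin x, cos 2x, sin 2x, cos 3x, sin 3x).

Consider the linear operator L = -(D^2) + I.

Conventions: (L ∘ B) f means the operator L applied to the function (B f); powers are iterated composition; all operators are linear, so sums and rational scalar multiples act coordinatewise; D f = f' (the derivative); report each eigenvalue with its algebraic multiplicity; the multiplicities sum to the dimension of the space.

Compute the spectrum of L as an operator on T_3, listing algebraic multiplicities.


λ = 1 (multiplicity 1), λ = 2 (multiplicity 2), λ = 5 (multiplicity 2), λ = 10 (multiplicity 2)

image of 1: 1
image of cos x: 2cos x
image of sin x: 2sin x
image of cos 2x: 5cos 2x
image of sin 2x: 5sin 2x
image of cos 3x: 10cos 3x
image of sin 3x: 10sin 3x
the matrix is diagonal; its diagonal is (1, 2, 2, 5, 5, 10, 10)
for a triangular matrix the eigenvalues are the diagonal entries, with algebraic multiplicity their repetition count


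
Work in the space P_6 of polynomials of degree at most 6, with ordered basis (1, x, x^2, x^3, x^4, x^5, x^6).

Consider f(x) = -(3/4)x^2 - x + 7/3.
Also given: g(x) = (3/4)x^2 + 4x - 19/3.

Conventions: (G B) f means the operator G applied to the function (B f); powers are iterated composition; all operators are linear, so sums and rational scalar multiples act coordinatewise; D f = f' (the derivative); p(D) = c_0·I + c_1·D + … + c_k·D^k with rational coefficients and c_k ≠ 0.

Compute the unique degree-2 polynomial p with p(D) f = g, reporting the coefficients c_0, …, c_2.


c_0 = -1, c_1 = -2, c_2 = 4

D^0 f = -(3/4)x^2 - x + 7/3
D^1 f = -(3/2)x - 1
D^2 f = -3/2
matching coefficients of g against c_0 f + c_1 Df + … from the top degree down determines the c_i
solution: c_0 = -1, c_1 = -2, c_2 = 4


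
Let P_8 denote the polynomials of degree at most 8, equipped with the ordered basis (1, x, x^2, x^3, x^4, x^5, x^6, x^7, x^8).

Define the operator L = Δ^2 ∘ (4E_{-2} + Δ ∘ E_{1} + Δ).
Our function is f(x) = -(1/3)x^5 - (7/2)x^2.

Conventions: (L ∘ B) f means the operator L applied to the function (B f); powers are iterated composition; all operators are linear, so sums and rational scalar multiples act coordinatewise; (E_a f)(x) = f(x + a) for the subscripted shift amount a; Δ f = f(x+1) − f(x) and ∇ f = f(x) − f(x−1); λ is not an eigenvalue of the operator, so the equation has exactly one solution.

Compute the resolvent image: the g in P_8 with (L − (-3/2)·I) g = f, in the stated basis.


the result is g(x) = -(2/9)x^5 + (320/27)x^3 - (181/9)x^2 - (2080/27)x + 7136/27

write g with unknown coordinates in the stated basis and equate coefficients in (L − (-3/2)·I) g = f
solving from the highest basis element down gives g = -(2/9)x^5 + (320/27)x^3 - (181/9)x^2 - (2080/27)x + 7136/27
check: L g = -(160/9)x^3 + (80/3)x^2 + (1040/9)x - 3568/9
so L g − (-3/2)·g = -(1/3)x^5 - (7/2)x^2 = f ✓


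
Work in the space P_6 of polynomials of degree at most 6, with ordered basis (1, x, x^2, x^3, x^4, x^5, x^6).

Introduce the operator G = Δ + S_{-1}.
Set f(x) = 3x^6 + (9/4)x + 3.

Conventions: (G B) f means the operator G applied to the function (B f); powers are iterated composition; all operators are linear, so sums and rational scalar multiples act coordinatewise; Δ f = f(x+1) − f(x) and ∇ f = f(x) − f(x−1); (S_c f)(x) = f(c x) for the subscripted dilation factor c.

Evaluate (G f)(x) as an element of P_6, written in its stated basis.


Δ f = 18x^5 + 45x^4 + 60x^3 + 45x^2 + 18x + 21/4
S_{-1} f = 3x^6 - (9/4)x + 3
(Δ + S_{-1}) f = 3x^6 + 18x^5 + 45x^4 + 60x^3 + 45x^2 + (63/4)x + 33/4

g(x) = 3x^6 + 18x^5 + 45x^4 + 60x^3 + 45x^2 + (63/4)x + 33/4


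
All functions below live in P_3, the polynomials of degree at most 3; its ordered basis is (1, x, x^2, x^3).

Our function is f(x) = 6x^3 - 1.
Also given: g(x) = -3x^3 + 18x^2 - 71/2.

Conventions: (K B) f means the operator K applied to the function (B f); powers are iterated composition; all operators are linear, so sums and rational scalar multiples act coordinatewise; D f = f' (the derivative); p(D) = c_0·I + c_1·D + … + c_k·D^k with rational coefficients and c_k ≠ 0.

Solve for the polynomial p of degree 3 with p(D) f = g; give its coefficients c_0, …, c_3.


c_0 = -1/2, c_1 = 1, c_2 = 0, c_3 = -1

D^0 f = 6x^3 - 1
D^1 f = 18x^2
D^2 f = 36x
D^3 f = 36
matching coefficients of g against c_0 f + c_1 Df + … from the top degree down determines the c_i
solution: c_0 = -1/2, c_1 = 1, c_2 = 0, c_3 = -1


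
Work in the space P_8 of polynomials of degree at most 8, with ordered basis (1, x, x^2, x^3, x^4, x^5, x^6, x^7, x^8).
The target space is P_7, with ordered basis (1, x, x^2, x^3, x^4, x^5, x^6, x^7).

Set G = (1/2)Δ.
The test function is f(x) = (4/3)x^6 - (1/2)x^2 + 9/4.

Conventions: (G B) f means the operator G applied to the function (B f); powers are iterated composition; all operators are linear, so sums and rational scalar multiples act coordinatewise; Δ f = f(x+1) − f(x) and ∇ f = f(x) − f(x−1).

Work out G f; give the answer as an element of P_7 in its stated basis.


g(x) = 4x^5 + 10x^4 + (40/3)x^3 + 10x^2 + (7/2)x + 5/12

Δ f = 8x^5 + 20x^4 + (80/3)x^3 + 20x^2 + 7x + 5/6
((1/2)Δ) f = 4x^5 + 10x^4 + (40/3)x^3 + 10x^2 + (7/2)x + 5/12


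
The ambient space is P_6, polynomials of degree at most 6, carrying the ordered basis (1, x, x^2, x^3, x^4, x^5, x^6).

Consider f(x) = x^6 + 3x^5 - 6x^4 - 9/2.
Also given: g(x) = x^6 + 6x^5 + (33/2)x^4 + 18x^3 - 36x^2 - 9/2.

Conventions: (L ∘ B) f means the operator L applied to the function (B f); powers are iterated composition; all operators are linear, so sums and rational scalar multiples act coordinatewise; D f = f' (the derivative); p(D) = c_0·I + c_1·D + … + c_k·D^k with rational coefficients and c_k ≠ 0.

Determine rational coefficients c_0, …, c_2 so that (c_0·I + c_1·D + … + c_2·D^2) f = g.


c_0 = 1, c_1 = 1/2, c_2 = 1/2

D^0 f = x^6 + 3x^5 - 6x^4 - 9/2
D^1 f = 6x^5 + 15x^4 - 24x^3
D^2 f = 30x^4 + 60x^3 - 72x^2
matching coefficients of g against c_0 f + c_1 Df + … from the top degree down determines the c_i
solution: c_0 = 1, c_1 = 1/2, c_2 = 1/2


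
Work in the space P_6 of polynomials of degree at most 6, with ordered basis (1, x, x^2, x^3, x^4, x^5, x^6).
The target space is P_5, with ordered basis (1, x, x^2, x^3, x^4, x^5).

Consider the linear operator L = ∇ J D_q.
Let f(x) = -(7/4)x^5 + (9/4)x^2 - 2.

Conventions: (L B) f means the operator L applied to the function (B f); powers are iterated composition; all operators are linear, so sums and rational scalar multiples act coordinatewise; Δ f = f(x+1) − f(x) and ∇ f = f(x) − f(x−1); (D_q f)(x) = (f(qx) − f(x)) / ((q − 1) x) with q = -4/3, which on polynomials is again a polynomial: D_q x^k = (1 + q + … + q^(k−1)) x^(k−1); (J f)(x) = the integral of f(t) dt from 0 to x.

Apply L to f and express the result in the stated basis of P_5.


the result is g(x) = -(1267/324)x^4 + (1267/162)x^3 - (1267/162)x^2 + (256/81)x - 1319/3240

D_q f = -(1267/324)x^4 - (3/4)x
J D_q f = -(1267/1620)x^5 - (3/8)x^2
∇ J D_q f = -(1267/324)x^4 + (1267/162)x^3 - (1267/162)x^2 + (256/81)x - 1319/3240


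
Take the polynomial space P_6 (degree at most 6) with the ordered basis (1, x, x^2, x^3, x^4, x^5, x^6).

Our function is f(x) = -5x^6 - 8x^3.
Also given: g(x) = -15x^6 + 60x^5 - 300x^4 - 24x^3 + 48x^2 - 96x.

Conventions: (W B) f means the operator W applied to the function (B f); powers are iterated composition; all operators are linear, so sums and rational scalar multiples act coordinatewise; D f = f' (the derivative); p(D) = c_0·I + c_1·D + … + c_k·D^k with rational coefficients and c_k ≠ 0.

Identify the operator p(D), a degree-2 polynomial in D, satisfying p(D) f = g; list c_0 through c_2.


D^0 f = -5x^6 - 8x^3
D^1 f = -30x^5 - 24x^2
D^2 f = -150x^4 - 48x
matching coefficients of g against c_0 f + c_1 Df + … from the top degree down determines the c_i
solution: c_0 = 3, c_1 = -2, c_2 = 2

c_0 = 3, c_1 = -2, c_2 = 2


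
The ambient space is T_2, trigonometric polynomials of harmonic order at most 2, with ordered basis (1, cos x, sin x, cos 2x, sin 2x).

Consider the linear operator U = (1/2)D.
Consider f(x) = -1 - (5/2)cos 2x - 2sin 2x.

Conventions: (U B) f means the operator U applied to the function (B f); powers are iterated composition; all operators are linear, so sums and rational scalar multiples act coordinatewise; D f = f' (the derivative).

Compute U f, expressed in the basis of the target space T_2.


g(x) = -2cos 2x + (5/2)sin 2x

D f = -4cos 2x + 5sin 2x
((1/2)D) f = -2cos 2x + (5/2)sin 2x


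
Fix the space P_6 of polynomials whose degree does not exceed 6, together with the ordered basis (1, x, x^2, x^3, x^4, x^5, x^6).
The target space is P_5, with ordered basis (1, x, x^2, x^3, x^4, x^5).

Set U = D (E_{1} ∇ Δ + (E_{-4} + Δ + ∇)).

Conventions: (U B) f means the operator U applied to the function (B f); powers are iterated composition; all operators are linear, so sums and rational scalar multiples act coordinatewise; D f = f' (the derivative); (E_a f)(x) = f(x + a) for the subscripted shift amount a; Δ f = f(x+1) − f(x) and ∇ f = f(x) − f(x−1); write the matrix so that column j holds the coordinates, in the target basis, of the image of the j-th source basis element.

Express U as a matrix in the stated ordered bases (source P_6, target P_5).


image of 1: 0
image of x: 1
image of x^2: 2x - 4
image of x^3: 3x^2 - 12x + 54
image of x^4: 4x^3 - 24x^2 + 216x - 224
image of x^5: 5x^4 - 40x^3 + 540x^2 - 1120x + 1350
image of x^6: 6x^5 - 60x^4 + 1080x^3 - 3360x^2 + 8100x - 5952
each image's coordinates form column j of the matrix

the matrix is [[0, 1, -4, 54, -224, 1350, -5952]; [0, 0, 2, -12, 216, -1120, 8100]; [0, 0, 0, 3, -24, 540, -3360]; [0, 0, 0, 0, 4, -40, 1080]; [0, 0, 0, 0, 0, 5, -60]; [0, 0, 0, 0, 0, 0, 6]] (rows listed top to bottom)


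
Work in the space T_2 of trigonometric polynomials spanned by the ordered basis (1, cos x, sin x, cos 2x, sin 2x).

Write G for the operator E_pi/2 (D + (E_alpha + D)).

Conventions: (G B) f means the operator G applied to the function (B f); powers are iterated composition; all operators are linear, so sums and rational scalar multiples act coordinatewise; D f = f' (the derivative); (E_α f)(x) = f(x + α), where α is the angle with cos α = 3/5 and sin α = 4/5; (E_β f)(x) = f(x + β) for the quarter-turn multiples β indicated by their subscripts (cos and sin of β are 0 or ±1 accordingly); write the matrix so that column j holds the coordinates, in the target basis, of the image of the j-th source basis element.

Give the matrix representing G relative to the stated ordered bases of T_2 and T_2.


image of 1: 1
image of cos x: -(14/5)cos x - (3/5)sin x
image of sin x: (3/5)cos x - (14/5)sin x
image of cos 2x: (7/25)cos 2x + (124/25)sin 2x
image of sin 2x: -(124/25)cos 2x + (7/25)sin 2x
each image's coordinates form column j of the matrix

the matrix is [[1, 0, 0, 0, 0]; [0, -14/5, 3/5, 0, 0]; [0, -3/5, -14/5, 0, 0]; [0, 0, 0, 7/25, -124/25]; [0, 0, 0, 124/25, 7/25]] (rows listed top to bottom)


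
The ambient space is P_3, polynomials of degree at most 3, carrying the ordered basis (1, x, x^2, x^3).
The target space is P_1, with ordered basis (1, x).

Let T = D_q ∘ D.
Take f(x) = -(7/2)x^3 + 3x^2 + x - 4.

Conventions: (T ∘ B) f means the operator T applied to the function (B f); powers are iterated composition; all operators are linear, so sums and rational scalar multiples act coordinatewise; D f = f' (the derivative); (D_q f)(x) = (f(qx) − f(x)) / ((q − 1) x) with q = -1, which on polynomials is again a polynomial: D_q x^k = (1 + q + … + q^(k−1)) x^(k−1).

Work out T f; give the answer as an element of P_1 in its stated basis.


D f = -(21/2)x^2 + 6x + 1
D_q D f = 6

the result is g(x) = 6


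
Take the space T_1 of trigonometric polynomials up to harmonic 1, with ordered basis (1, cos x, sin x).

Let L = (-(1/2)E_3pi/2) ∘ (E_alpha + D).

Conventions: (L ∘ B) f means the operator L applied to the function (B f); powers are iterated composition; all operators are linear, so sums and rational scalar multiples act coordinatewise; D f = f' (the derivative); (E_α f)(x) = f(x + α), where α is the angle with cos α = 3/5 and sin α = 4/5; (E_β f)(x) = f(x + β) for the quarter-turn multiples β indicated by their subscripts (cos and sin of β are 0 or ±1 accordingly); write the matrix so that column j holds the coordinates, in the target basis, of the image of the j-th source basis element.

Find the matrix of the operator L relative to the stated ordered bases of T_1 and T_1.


the matrix is [[-1/2, 0, 0]; [0, -9/10, 3/10]; [0, -3/10, -9/10]] (rows listed top to bottom)

image of 1: -1/2
image of cos x: -(9/10)cos x - (3/10)sin x
image of sin x: (3/10)cos x - (9/10)sin x
each image's coordinates form column j of the matrix


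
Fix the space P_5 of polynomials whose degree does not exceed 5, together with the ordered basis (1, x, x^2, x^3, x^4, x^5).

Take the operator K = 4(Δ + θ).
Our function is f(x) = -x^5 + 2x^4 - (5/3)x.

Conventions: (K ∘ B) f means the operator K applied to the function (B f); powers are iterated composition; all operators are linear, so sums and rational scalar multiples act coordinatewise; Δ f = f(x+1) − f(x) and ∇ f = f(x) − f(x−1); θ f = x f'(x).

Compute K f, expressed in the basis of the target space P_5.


the result is g(x) = -20x^5 + 12x^4 - 8x^3 + 8x^2 + (16/3)x - 8/3

Δ f = -5x^4 - 2x^3 + 2x^2 + 3x - 2/3
θ f = -5x^5 + 8x^4 - (5/3)x
(Δ + θ) f = -5x^5 + 3x^4 - 2x^3 + 2x^2 + (4/3)x - 2/3
(4(Δ + θ)) f = -20x^5 + 12x^4 - 8x^3 + 8x^2 + (16/3)x - 8/3


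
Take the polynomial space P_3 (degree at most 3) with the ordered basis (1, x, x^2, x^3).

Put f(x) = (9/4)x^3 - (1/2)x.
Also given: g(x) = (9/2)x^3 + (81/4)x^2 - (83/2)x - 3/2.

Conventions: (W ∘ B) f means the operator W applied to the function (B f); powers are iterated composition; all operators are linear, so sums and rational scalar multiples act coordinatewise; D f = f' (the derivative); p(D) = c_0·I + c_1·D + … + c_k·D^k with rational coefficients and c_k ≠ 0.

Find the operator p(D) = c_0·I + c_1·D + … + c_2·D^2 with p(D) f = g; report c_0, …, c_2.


c_0 = 2, c_1 = 3, c_2 = -3

D^0 f = (9/4)x^3 - (1/2)x
D^1 f = (27/4)x^2 - 1/2
D^2 f = (27/2)x
matching coefficients of g against c_0 f + c_1 Df + … from the top degree down determines the c_i
solution: c_0 = 2, c_1 = 3, c_2 = -3


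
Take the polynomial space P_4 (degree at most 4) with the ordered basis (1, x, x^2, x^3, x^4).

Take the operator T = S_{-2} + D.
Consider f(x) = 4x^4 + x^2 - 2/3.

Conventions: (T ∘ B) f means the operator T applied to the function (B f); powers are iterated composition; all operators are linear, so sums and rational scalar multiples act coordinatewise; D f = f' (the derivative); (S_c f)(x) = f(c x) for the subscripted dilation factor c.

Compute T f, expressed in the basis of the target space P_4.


g(x) = 64x^4 + 16x^3 + 4x^2 + 2x - 2/3

S_{-2} f = 64x^4 + 4x^2 - 2/3
D f = 16x^3 + 2x
(S_{-2} + D) f = 64x^4 + 16x^3 + 4x^2 + 2x - 2/3
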